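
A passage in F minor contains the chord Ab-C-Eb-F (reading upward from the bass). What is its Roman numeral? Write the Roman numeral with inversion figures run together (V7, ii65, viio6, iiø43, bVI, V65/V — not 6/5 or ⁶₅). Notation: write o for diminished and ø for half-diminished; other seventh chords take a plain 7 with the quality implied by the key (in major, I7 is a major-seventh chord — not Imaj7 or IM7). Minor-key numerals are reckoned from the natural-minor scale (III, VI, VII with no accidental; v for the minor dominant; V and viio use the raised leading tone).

i65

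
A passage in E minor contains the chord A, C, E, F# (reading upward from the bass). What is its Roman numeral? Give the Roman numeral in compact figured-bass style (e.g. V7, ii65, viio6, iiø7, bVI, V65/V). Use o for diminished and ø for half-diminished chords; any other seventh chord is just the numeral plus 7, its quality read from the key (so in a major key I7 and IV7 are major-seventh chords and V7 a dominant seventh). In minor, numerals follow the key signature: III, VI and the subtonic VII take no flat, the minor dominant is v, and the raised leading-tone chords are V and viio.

iiø65

The pitches F#-A-C-E form a half-diminished seventh chord rooted on F#.
F# is scale degree 2 in E minor, and a half-diminished seventh chord on that degree is written iiø7.
With A in the bass the chord is in first inversion, so the figured bass is 65.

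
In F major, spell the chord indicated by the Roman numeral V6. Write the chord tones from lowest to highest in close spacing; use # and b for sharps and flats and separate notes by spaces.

E G C

The numeral's case and figure indicate a major triad. In F major its root, scale degree 5, is C.
Stacking thirds from C gives C-E-G.
With the 6 figure the chord is in first inversion; from the bass E upward in close position it reads E-G-C.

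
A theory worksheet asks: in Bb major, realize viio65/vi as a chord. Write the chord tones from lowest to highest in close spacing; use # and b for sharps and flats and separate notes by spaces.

The slash marks an applied leading-tone chord: viio of vi. In Bb major, vi is G, so the leading tone to it is F#, a half step below.
Building a fully diminished seventh chord on F# gives F#-A-C-Eb.
With the 65 figure the chord is in first inversion; from the bass A upward in close position it reads A-C-Eb-F#.

A C Eb F#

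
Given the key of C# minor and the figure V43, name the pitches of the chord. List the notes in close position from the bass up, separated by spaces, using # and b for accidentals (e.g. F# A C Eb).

In C# minor, scale degree 5 is G#. The dominant is major (leading tone raised), so V is a dominant seventh chord.
Stacking thirds from G# gives G#-B#-D#-F#.
With the 43 figure the chord is in second inversion; from the bass D# upward in close position it reads D#-F#-G#-B#.

D# F# G# B#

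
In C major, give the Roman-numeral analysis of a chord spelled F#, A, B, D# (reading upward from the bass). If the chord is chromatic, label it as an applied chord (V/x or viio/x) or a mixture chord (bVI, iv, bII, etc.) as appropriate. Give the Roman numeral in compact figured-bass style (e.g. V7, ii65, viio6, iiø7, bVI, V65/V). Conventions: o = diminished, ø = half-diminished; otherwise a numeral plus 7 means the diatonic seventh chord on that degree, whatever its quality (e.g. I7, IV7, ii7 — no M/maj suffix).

V43/iii

Stacked in thirds the chord is B-D#-F#-A: a dominant seventh chord on B.
B is not a diatonic chord root with this quality in C major, but it lies a perfect fifth above E (iii), so the chord functions as an applied dominant of iii.
With F# in the bass the chord is in second inversion, so the figured bass is 43.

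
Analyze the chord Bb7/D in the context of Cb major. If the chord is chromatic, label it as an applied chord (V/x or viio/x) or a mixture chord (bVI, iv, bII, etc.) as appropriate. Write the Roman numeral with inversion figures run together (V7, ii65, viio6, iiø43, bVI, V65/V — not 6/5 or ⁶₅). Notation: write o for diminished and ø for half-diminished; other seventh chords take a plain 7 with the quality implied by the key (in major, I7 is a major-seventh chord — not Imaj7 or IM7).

V65/iii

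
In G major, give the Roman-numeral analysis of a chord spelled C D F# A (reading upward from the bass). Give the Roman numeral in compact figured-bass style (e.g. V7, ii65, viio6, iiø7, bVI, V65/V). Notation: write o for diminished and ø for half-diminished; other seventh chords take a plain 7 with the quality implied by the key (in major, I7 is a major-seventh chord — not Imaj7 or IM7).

The pitches D-F#-A-C form a dominant seventh chord rooted on D.
In G major, D is the dominant; the diatonic dominant seventh chord there is V7.
With C in the bass the chord is in third inversion, so the figured bass is 42.

V42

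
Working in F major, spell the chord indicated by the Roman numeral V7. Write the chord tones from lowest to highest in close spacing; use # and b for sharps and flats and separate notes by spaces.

C E G Bb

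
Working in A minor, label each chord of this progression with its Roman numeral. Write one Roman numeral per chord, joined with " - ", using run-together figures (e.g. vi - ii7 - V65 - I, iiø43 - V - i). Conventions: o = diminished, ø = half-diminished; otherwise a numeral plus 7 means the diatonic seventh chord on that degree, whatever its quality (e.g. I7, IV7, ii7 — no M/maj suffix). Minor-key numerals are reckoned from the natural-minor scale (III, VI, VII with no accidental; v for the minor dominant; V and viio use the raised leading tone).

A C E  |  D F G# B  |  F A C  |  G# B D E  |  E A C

i - viio43 - VI - V65 - i64

A-C-E: root A is the tonic; minor triad there is i.
D-F-G#-B: fully diminished seventh chord on G# = scale degree 7 → viio43.
F-A-C: root F is the submediant; major triad there is VI.
G#-B-D-E has root E, degree 5 in A minor, so V65.
E-A-C has root A, degree 1 in A minor, so i64.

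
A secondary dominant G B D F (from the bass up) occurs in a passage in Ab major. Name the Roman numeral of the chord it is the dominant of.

The chord is a dominant seventh chord on G.
A dominant resolves down a perfect fifth: G → C. In Ab major, C is scale degree 3, i.e. iii.

iii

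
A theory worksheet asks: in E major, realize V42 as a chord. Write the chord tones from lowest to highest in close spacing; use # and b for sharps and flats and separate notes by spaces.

A B D# F#

In E major, scale degree 5 is B, and the diatonic chord built there is a dominant seventh chord.
Stacking thirds from B gives B-D#-F#-A.
The figured bass 42 indicates third inversion, placing the seventh (A) in the bass: A-B-D#-F#.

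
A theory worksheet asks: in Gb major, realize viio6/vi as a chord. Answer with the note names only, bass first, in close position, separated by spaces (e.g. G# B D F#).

viio6/vi is a secondary leading-tone chord. The target vi is Eb in Gb major; the applied chord is rooted a semitone below, on D.
Building a diminished triad on D gives D-F-Ab.
With the 6 figure the chord is in first inversion; from the bass F upward in close position it reads F-Ab-D.

F Ab D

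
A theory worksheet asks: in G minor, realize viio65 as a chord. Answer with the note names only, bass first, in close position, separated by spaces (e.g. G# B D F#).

In G minor, the leading-tone chord is built on the raised seventh degree, F#.
Stacking thirds from F# gives F#-A-C-Eb.
The figured bass 65 indicates first inversion, placing the third (A) in the bass: A-C-Eb-F#.

A C Eb F#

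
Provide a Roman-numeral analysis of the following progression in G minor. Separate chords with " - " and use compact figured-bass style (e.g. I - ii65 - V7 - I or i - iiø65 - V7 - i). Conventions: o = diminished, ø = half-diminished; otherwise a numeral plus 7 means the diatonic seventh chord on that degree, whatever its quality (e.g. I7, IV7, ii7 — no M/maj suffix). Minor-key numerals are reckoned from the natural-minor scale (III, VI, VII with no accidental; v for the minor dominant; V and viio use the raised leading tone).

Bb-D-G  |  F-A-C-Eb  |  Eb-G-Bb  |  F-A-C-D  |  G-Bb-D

Bb-D-G: root G is the tonic; minor triad there is i6.
F-A-C-Eb: root F is the subtonic; dominant seventh chord there is VII7.
Eb-G-Bb has root Eb, degree 6 in G minor, so VI.
F-A-C-D has root D, degree 5 in G minor, so v65.
G-Bb-D has root G, degree 1 in G minor, so i.

i6 - VII7 - VI - v65 - i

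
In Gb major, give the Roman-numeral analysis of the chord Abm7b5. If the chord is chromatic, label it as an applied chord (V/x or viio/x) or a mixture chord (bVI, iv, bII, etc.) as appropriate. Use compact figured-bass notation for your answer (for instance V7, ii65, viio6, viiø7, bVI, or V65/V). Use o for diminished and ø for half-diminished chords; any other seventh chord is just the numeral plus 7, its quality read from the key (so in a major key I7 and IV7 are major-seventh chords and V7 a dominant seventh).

iiø7

The pitches Ab-Cb-Ebb-Gb form a half-diminished seventh chord rooted on Ab.
Ab is the second degree of Gb major. This is the half-diminished supertonic seventh, borrowed from the parallel minor.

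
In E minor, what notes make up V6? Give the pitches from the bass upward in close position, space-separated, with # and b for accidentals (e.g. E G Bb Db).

In E minor, the dominant is B. The dominant is major (leading tone raised), so V is a major triad.
That chord is spelled B-D#-F#.
With the 6 figure the chord is in first inversion; from the bass D# upward in close position it reads D#-F#-B.

D# F# B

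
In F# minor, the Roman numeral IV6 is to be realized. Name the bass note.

IV in F# minor has root B; the chord is B-D#-F#.
The figure 6 means first inversion — the third is in the bass.

D#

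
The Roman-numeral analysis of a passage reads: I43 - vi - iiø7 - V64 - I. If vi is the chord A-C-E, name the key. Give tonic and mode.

C major

The chord Am is a minor triad rooted on A; its label is vi.
If A is scale degree 6 and the mode makes that degree carry a minor triad, the tonic is C and the mode is major.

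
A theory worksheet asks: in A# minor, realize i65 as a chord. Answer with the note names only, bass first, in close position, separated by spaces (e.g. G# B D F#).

C# E# G# A#

In A# minor, the tonic is A#, and the diatonic chord built there is a minor seventh chord.
That chord is spelled A#-C#-E#-G#.
With the 65 figure the chord is in first inversion; from the bass C# upward in close position it reads C#-E#-G#-A#.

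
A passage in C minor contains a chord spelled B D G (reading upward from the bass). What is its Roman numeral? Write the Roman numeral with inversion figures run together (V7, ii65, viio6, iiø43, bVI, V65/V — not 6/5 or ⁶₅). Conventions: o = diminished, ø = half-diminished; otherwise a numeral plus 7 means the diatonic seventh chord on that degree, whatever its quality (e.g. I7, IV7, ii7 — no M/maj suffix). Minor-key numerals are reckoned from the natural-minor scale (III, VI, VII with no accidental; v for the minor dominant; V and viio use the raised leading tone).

V6

The pitches G-B-D form a major triad rooted on G.
G is scale degree 5 in C minor, and a major triad on that degree is written V.
With B in the bass the chord is in first inversion, so the figured bass is 6.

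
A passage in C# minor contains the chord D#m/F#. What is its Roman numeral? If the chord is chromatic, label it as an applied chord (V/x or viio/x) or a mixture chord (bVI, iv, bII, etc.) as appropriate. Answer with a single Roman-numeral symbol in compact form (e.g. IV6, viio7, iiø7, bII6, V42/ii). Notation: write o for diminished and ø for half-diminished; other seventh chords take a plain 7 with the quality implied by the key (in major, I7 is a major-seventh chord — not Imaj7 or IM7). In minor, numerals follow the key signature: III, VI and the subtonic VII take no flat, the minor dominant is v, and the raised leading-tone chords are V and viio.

ii6

Stacked in thirds the chord is D#-F#-A#: a minor triad on D#.
D# is the second degree of C# minor. This is the minor supertonic, borrowed from the parallel major (the Dorian ii).
With F# in the bass the chord is in first inversion, so the figured bass is 6.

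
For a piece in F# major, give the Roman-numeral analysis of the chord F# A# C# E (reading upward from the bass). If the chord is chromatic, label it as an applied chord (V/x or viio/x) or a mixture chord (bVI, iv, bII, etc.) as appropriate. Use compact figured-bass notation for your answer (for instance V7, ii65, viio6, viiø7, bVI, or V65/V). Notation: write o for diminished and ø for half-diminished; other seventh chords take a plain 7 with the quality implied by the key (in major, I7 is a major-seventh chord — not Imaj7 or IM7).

V7/IV

The pitches F#-A#-C#-E form a dominant seventh chord rooted on F#.
F# is not a diatonic chord root with this quality in F# major, but it lies a perfect fifth above B (IV), so the chord functions as an applied dominant of IV.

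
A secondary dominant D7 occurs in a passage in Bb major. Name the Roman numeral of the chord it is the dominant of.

The chord is a dominant seventh chord on D.
A dominant resolves down a perfect fifth: D → G. In Bb major, G is scale degree 6, i.e. vi.

vi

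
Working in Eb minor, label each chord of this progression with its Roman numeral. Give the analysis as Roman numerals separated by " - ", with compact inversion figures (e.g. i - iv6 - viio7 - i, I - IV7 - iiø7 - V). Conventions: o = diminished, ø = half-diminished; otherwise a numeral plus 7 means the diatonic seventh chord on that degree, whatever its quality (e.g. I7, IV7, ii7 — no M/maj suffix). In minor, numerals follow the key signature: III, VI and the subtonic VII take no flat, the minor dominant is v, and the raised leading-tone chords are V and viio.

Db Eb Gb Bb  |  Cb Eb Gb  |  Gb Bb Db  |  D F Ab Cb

i42 - VI - III - viio7

Db-Eb-Gb-Bb: root Eb is the tonic; minor seventh chord there is i42.
Cb-Eb-Gb has root Cb, degree 6 in Eb minor, so VI.
Gb-Bb-Db: root Gb is the mediant; major triad there is III.
D-F-Ab-Cb: fully diminished seventh chord on D = scale degree 7 → viio7.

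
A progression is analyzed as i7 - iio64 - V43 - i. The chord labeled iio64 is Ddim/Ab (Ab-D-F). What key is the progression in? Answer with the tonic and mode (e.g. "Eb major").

C minor

The chord Ddim/Ab is a diminished triad rooted on D; its label is iio64.
iio64 on D implies D is the supertonic; that puts the tonic at C, and the lowercase numeral fits minor mode.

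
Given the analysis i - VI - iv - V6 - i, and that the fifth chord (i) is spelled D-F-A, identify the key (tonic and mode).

D minor

The anchor chord is a minor triad on D, labeled i.
If D is scale degree 1 and the mode makes that degree carry a minor triad, the tonic is D and the mode is minor.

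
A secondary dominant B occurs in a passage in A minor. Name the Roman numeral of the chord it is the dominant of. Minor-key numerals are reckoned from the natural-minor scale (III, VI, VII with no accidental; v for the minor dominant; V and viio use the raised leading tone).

V

The chord is a major triad on B.
A dominant resolves down a perfect fifth: B → E. In A minor, E is scale degree 5, i.e. V.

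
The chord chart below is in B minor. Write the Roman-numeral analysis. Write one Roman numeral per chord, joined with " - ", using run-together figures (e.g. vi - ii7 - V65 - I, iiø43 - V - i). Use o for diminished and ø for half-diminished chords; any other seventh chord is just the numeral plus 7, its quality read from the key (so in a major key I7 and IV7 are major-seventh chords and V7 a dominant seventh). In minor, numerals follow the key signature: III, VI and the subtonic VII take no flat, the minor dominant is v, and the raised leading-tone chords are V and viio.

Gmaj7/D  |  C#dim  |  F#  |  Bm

Gmaj7/D: root G is the submediant; major seventh chord there is VI43.
C#dim has root C#, degree 2 in B minor, so iio.
F# has root F#, degree 5 in B minor, so V.
Bm has root B, degree 1 in B minor, so i.

VI43 - iio - V - i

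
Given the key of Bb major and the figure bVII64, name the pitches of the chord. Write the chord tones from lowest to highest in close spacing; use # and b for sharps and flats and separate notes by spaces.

Scale degree 7 in Bb major is A; lowering it a half step gives Ab. bVII64 is a major triad on the lowered seventh degree (the subtonic), borrowed from the parallel minor.
So the chord is Ab-C-Eb.
The figured bass 64 indicates second inversion, placing the fifth (Eb) in the bass: Eb-Ab-C.

Eb Ab C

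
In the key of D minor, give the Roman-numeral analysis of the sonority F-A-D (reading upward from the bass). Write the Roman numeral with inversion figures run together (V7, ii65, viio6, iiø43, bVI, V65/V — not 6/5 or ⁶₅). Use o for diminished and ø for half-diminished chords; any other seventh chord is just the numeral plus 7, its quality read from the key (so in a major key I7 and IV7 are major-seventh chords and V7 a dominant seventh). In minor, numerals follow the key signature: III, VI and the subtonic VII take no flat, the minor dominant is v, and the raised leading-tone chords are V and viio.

i6

The pitches D-F-A form a minor triad rooted on D.
D is scale degree 1 in D minor, and a minor triad on that degree is written i.
With F in the bass the chord is in first inversion, so the figured bass is 6.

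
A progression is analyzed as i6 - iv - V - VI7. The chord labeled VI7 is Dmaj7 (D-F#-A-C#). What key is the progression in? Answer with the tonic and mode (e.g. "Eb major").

The chord Dmaj7 is a major seventh chord rooted on D; its label is VI7.
If D is scale degree 6 and the mode makes that degree carry a major seventh chord, the tonic is F# and the mode is minor.

F# minor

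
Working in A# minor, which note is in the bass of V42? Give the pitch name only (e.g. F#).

D#

V in A# minor has root E#; the chord is E#-G##-B#-D#.
The figure 42 means third inversion — the seventh is in the bass.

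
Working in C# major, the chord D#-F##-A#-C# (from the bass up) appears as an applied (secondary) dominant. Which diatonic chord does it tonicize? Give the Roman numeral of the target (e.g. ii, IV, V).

The chord is a dominant seventh chord on D#.
A dominant resolves down a perfect fifth: D# → G#. In C# major, G# is scale degree 5, i.e. V.

V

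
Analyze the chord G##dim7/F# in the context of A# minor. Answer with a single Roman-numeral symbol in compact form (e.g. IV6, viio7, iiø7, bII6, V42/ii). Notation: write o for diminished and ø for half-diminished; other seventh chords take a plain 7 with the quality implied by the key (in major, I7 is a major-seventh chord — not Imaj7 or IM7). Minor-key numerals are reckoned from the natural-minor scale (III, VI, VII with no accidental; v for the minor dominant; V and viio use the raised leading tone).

The pitches G##-B#-D#-F# form a fully diminished seventh chord rooted on G##.
G## is scale degree 7 in A# minor, and a fully diminished seventh chord on that degree is written viio7.
With F# in the bass the chord is in third inversion, so the figured bass is 42.

viio42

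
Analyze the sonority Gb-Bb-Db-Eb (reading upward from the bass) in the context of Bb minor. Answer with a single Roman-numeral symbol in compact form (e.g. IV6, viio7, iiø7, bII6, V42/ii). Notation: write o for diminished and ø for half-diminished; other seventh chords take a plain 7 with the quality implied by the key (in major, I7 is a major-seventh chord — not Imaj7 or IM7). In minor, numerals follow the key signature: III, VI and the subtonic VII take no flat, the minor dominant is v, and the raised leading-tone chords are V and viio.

iv65

Stacked in thirds the chord is Eb-Gb-Bb-Db: a minor seventh chord on Eb.
Eb is scale degree 4 in Bb minor, and a minor seventh chord on that degree is written iv7.
With Gb in the bass the chord is in first inversion, so the figured bass is 65.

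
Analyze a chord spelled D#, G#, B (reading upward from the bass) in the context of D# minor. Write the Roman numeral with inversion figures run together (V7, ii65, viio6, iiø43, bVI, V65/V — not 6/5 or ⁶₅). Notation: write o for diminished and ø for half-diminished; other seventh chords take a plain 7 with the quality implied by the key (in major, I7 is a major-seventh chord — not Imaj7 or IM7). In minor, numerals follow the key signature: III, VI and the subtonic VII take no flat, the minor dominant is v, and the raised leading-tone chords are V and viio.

Stacked in thirds the chord is G#-B-D#: a minor triad on G#.
G# is scale degree 4 in D# minor, and a minor triad on that degree is written iv.
With D# in the bass the chord is in second inversion, so the figured bass is 64.

iv64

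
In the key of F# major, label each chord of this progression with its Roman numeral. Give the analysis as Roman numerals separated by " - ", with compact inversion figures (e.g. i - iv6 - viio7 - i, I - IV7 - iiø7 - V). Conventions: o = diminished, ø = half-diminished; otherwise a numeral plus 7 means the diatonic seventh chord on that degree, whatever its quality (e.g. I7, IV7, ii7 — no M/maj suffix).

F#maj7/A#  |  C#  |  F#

I65 - V - I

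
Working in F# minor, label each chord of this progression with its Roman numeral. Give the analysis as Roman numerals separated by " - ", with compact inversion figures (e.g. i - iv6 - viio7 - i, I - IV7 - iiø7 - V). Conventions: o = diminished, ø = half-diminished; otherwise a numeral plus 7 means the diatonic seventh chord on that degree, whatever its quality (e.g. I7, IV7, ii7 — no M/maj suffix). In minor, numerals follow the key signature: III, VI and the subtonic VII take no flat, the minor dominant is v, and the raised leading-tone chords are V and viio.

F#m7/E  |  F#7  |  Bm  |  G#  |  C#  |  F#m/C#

F#m7/E: minor seventh chord on F# = scale degree 1 → i42.
F#7: chromatic; F# is V of iv, so V7/iv.
Bm: minor triad on B = scale degree 4 → iv.
G#: chromatic; G# is V of V, so V/V.
C#: major triad on C# = scale degree 5 → V.
F#m/C#: root F# is the tonic; minor triad there is i64.

i42 - V7/iv - iv - V/V - V - i64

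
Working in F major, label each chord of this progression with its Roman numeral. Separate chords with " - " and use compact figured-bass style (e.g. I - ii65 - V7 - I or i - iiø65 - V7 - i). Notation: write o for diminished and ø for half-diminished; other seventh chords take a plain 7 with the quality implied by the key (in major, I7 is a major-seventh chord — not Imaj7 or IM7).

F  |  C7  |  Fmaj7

F has root F, degree 1 in F major, so I.
C7 has root C, degree 5 in F major, so V7.
Fmaj7: root F is the tonic; major seventh chord there is I7.

I - V7 - I7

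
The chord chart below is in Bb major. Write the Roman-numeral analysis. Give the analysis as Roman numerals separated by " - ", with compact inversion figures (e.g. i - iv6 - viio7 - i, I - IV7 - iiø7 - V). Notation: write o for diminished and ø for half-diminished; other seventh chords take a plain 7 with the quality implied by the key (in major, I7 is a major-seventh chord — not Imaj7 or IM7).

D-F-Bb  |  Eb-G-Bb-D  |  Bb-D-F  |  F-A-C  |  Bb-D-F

D-F-Bb: major triad on Bb = scale degree 1 → I6.
Eb-G-Bb-D: major seventh chord on Eb = scale degree 4 → IV7.
Bb-D-F: root Bb is the tonic; major triad there is I.
F-A-C: root F is the dominant; major triad there is V.
Bb-D-F has root Bb, degree 1 in Bb major, so I.

I6 - IV7 - I - V - I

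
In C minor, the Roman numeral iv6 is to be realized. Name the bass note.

Ab

iv in C minor has root F; the chord is F-Ab-C.
The figure 6 means first inversion — the third is in the bass.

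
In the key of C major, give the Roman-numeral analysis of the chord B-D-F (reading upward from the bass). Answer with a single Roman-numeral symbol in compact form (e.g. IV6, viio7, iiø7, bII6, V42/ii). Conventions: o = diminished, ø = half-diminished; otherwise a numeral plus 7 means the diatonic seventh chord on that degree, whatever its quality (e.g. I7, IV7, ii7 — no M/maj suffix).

viio

The pitches B-D-F form a diminished triad rooted on B.
In C major, B is the leading tone; the diatonic diminished triad there is viio.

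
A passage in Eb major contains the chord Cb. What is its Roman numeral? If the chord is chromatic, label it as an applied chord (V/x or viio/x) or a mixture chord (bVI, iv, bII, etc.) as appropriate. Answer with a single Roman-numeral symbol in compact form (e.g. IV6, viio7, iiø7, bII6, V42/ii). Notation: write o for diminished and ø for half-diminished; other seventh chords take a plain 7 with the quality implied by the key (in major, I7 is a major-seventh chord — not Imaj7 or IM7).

bVI

Stacked in thirds the chord is Cb-Eb-Gb: a major triad on Cb.
Cb is the lowered sixth degree of Eb major (diatonic 6 would be C). This is a major triad on the lowered sixth degree, borrowed from the parallel minor.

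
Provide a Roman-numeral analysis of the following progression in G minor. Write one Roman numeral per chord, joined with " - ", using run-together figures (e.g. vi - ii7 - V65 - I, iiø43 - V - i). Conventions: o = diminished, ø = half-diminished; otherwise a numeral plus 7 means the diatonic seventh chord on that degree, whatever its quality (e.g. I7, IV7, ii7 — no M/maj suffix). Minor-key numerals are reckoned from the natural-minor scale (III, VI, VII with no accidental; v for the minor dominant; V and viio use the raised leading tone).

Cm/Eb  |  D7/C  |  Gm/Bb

iv6 - V42 - i6

Cm/Eb: root C is the subdominant; minor triad there is iv6.
D7/C has root D, degree 5 in G minor, so V42.
Gm/Bb has root G, degree 1 in G minor, so i6.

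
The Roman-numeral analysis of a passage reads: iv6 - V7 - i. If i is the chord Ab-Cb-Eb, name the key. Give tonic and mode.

i is given as Ab-Cb-Eb — a minor triad with root Ab.
If Ab is scale degree 1 and the mode makes that degree carry a minor triad, the tonic is Ab and the mode is minor.

Ab minor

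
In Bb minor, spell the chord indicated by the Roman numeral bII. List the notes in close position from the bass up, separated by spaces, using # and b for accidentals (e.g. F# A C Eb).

Cb Eb Gb

bII is the Neapolitan chord — a major triad on the lowered second degree. In Bb minor that root is Cb.
So the chord is Cb-Eb-Gb.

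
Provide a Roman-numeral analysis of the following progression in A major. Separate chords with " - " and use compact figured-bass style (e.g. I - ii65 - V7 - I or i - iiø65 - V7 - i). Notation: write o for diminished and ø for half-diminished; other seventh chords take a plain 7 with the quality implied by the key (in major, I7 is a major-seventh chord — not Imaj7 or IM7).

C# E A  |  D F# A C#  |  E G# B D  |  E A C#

I6 - IV7 - V7 - I64

C#-E-A: major triad on A = scale degree 1 → I6.
D-F#-A-C# has root D, degree 4 in A major, so IV7.
E-G#-B-D has root E, degree 5 in A major, so V7.
E-A-C# has root A, degree 1 in A major, so I64.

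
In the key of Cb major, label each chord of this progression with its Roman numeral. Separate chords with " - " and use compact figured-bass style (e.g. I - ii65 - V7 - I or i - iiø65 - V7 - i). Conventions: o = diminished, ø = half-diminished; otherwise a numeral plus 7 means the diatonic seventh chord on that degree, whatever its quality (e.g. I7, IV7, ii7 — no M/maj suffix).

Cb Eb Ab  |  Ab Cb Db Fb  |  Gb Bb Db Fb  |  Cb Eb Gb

Cb-Eb-Ab: root Ab is the submediant; minor triad there is vi6.
Ab-Cb-Db-Fb: root Db is the supertonic; minor seventh chord there is ii43.
Gb-Bb-Db-Fb: dominant seventh chord on Gb = scale degree 5 → V7.
Cb-Eb-Gb: root Cb is the tonic; major triad there is I.

vi6 - ii43 - V7 - I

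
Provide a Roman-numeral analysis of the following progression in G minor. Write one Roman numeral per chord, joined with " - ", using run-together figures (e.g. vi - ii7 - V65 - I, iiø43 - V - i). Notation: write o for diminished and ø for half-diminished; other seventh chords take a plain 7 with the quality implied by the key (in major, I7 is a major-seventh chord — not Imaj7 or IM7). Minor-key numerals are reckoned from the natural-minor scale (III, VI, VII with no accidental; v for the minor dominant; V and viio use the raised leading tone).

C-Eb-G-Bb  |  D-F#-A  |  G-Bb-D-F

iv7 - V - i7

C-Eb-G-Bb: root C is the subdominant; minor seventh chord there is iv7.
D-F#-A has root D, degree 5 in G minor, so V.
G-Bb-D-F has root G, degree 1 in G minor, so i7.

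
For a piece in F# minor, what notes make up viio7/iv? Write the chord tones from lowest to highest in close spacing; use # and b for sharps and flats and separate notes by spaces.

A# C# E G

viio7/iv is a secondary leading-tone chord. The target iv is B in F# minor; the applied chord is rooted a semitone below, on A#.
Building a fully diminished seventh chord on A# gives A#-C#-E-G.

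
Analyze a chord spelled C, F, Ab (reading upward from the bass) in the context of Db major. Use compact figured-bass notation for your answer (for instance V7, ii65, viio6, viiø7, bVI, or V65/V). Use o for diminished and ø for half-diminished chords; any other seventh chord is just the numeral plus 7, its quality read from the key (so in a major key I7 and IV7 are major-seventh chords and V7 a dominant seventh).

iii64

The pitches F-Ab-C form a minor triad rooted on F.
In Db major, F is the mediant; the diatonic minor triad there is iii.
With C in the bass the chord is in second inversion, so the figured bass is 64.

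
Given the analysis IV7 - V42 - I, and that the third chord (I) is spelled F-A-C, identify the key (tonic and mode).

F major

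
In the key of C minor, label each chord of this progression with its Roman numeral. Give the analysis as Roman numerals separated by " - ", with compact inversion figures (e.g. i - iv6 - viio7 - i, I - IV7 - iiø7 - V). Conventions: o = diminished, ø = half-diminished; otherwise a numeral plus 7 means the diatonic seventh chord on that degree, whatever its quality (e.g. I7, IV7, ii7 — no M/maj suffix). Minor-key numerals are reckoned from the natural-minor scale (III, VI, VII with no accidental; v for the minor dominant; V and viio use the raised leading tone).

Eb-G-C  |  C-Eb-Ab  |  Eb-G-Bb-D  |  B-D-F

i6 - VI6 - III7 - viio

Eb-G-C has root C, degree 1 in C minor, so i6.
C-Eb-Ab: major triad on Ab = scale degree 6 → VI6.
Eb-G-Bb-D has root Eb, degree 3 in C minor, so III7.
B-D-F has root B, degree 7 in C minor, so viio.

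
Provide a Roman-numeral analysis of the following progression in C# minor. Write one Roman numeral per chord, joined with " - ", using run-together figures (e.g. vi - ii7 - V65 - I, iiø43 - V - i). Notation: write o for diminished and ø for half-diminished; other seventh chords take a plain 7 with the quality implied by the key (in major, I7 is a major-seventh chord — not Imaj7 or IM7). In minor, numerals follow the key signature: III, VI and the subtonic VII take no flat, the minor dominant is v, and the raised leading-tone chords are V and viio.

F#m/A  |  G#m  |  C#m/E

F#m/A has root F#, degree 4 in C# minor, so iv6.
G#m: root G# is the dominant; minor triad there is v.
C#m/E has root C#, degree 1 in C# minor, so i6.

iv6 - v - i6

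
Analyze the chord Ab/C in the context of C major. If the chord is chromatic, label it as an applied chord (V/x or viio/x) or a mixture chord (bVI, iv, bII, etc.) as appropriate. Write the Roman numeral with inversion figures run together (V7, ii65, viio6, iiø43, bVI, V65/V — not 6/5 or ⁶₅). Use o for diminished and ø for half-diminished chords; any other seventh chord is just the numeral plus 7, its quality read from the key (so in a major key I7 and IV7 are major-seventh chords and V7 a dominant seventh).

bVI6

The pitches Ab-C-Eb form a major triad rooted on Ab.
Ab is the lowered sixth degree of C major (diatonic 6 would be A). This is a major triad on the lowered sixth degree, borrowed from the parallel minor.
With C in the bass the chord is in first inversion, so the figured bass is 6.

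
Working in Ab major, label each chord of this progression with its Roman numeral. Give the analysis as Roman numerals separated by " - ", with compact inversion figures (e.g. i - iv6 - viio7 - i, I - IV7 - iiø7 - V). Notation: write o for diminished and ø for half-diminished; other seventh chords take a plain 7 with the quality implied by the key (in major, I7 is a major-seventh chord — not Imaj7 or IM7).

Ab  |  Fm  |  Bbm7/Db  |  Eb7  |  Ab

I - vi - ii65 - V7 - I

Ab: major triad on Ab = scale degree 1 → I.
Fm: root F is the submediant; minor triad there is vi.
Bbm7/Db: minor seventh chord on Bb = scale degree 2 → ii65.
Eb7: root Eb is the dominant; dominant seventh chord there is V7.
Ab: root Ab is the tonic; major triad there is I.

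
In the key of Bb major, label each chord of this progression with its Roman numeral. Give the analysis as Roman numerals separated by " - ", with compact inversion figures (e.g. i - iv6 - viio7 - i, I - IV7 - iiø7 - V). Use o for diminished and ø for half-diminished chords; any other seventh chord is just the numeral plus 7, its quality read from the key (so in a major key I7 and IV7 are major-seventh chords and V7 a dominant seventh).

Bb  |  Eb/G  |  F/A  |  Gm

Bb has root Bb, degree 1 in Bb major, so I.
Eb/G: major triad on Eb = scale degree 4 → IV6.
F/A: root F is the dominant; major triad there is V6.
Gm: root G is the submediant; minor triad there is vi.

I - IV6 - V6 - vi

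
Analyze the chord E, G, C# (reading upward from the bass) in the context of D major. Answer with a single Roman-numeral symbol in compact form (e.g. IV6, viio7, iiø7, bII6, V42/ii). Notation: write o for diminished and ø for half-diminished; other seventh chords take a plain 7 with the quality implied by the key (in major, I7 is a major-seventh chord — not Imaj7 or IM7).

viio6

The pitches C#-E-G form a diminished triad rooted on C#.
C# is scale degree 7 in D major, and a diminished triad on that degree is written viio.
With E in the bass the chord is in first inversion, so the figured bass is 6.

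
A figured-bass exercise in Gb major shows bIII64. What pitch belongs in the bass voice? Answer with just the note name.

bIII in Gb major has root Bbb; the chord is Bbb-Db-Fb.
The figure 64 means second inversion — the fifth is in the bass.

Fb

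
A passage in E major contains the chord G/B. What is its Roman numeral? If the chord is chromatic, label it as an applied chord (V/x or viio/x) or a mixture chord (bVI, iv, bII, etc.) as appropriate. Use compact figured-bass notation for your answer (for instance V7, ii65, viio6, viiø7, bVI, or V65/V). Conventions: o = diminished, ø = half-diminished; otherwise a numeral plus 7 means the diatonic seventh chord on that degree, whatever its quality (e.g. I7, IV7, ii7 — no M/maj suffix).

bIII6

The pitches G-B-D form a major triad rooted on G.
G is the lowered third degree of E major (diatonic 3 would be G#). This is a major triad on the lowered third degree, borrowed from the parallel minor.
With B in the bass the chord is in first inversion, so the figured bass is 6.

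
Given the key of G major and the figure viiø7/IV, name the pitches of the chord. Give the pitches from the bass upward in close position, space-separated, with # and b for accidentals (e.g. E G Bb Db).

B D F A

The slash marks an applied leading-tone chord: viio of IV. In G major, IV is C, so the leading tone to it is B, a half step below.
Building a half-diminished seventh chord on B gives B-D-F-A.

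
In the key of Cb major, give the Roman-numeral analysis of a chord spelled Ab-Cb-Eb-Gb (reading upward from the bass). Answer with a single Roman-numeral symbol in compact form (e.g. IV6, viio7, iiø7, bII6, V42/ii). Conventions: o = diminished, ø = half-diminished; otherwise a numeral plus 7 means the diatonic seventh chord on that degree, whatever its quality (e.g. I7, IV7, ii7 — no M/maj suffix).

Stacked in thirds the chord is Ab-Cb-Eb-Gb: a minor seventh chord on Ab.
Ab is scale degree 6 in Cb major, and a minor seventh chord on that degree is written vi7.

vi7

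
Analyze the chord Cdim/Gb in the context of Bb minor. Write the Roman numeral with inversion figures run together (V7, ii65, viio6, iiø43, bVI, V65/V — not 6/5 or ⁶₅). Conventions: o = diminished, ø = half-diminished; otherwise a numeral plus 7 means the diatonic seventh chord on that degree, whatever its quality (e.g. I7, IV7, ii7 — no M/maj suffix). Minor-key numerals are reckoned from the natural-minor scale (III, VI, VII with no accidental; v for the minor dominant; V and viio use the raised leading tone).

iio64

The pitches C-Eb-Gb form a diminished triad rooted on C.
C is scale degree 2 in Bb minor, and a diminished triad on that degree is written iio.
With Gb in the bass the chord is in second inversion, so the figured bass is 64.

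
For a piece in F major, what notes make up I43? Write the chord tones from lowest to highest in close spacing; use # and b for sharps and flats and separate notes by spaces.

In F major, scale degree 1 is F, and the diatonic chord built there is a major seventh chord.
That chord is spelled F-A-C-E.
The figured bass 43 indicates second inversion, placing the fifth (C) in the bass: C-E-F-A.

C E F A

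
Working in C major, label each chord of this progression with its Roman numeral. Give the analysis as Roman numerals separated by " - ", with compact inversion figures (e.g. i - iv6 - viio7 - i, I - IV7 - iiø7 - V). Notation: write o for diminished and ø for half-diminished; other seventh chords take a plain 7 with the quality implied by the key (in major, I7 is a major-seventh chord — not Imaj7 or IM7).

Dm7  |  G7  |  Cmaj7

ii7 - V7 - I7

Dm7: minor seventh chord on D = scale degree 2 → ii7.
G7: root G is the dominant; dominant seventh chord there is V7.
Cmaj7 has root C, degree 1 in C major, so I7.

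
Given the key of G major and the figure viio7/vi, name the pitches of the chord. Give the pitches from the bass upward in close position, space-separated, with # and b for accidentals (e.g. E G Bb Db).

D# F# A C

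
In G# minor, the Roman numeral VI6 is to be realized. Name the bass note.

VI in G# minor has root E; the chord is E-G#-B.
The figure 6 means first inversion — the third is in the bass.

G#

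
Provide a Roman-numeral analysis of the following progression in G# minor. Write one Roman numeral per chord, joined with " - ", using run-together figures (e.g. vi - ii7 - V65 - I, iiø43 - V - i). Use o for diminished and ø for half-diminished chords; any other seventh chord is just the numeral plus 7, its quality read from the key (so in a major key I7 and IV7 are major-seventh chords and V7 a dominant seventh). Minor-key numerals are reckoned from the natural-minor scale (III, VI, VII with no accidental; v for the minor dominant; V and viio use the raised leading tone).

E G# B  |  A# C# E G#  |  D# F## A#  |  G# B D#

E-G#-B: root E is the submediant; major triad there is VI.
A#-C#-E-G#: half-diminished seventh chord on A# = scale degree 2 → iiø7.
D#-F##-A#: root D# is the dominant; major triad there is V.
G#-B-D# has root G#, degree 1 in G# minor, so i.

VI - iiø7 - V - i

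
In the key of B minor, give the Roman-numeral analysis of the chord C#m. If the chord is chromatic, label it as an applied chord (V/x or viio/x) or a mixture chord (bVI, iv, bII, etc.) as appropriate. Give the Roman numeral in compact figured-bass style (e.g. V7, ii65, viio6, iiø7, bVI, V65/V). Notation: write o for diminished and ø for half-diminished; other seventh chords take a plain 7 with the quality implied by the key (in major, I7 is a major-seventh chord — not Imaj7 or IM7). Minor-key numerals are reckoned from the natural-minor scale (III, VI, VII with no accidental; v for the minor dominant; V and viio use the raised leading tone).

ii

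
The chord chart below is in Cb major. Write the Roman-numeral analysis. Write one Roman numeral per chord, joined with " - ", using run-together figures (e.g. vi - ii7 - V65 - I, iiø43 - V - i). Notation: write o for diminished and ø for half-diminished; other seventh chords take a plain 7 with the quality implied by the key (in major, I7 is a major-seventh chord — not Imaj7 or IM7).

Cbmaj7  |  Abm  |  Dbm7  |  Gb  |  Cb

I7 - vi - ii7 - V - I

Cbmaj7: major seventh chord on Cb = scale degree 1 → I7.
Abm: root Ab is the submediant; minor triad there is vi.
Dbm7: root Db is the supertonic; minor seventh chord there is ii7.
Gb: root Gb is the dominant; major triad there is V.
Cb: root Cb is the tonic; major triad there is I.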